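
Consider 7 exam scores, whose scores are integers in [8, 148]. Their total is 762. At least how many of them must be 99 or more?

If only k of them are at least 99, the other 7 − k are at most 98, so the total is at most k·148 + (7 − k)·98.
This must reach 762, so k·148 + (7 − k)·98 ≥ 762, giving k ≥ 2.
Exactly 2 works: 2 values at 148 and 5 at 98 total 786; lower one of the high values by 24 (still ≥ 99) to hit 762.

2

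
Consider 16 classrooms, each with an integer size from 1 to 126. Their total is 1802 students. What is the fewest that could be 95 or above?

10

Each value short of 95 is at most 94, costing at least 126 − 94 = 32 against the maximum total of 2016.
We can afford to lose at most 2016 − 1802 = 214, so at most ⌊214/32⌋ = 6 fall short, and at least 10 are ≥ 95.
Exactly 10 works: 10 values at 126 and 6 at 94 total 1824; lower one of the high values by 22 (still ≥ 95) to hit 1802.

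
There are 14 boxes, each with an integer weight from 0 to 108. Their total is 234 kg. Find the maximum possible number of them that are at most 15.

Each value at 15 or below falls at least 108 − 15 = 93 short of the ceiling 108.
The ceiling total is 14 × 108 = 1512, and we need 234, so at most ⌊(1512 − 234)/93⌋ = 13 can be that low.
k = 13 is achieved by 13 values at 15 and 1 at 108, total 303; lower one of the 108's by 69 (still > 15) to reach 234.

13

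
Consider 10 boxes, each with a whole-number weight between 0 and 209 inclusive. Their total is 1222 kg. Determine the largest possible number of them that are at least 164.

If k of the values are ≥ 164, the total is ≥ 164k + 0(10 − k).
Setting 164k + 0(10 − k) ≤ 1222 gives 164k ≤ 1222, so k ≤ 7.
k = 7 is achieved by 7 values at 164 and 3 at 0, total 1148; add 74 to one value (staying below 164) to reach 1222.

7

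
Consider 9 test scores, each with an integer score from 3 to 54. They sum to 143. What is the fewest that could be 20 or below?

3

Each value above 20 is at least 21, contributing at least 21 − 3 = 18 above the floor 3.
The sum exceeds the floor total 27 by 116, so at most ⌊116/18⌋ = 6 exceed 20, and at least 3 are ≤ 20.
Exactly 3 works: 3 values at 3 and 6 at 21 total 135; raise one of the low values by 8 (still ≤ 20) to hit 143.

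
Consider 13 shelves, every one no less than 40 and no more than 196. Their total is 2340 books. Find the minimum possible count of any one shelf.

40

Minimizing one value means maximizing the remaining 12.
The other 12 can take up 12 × 196 = 2352 ≥ 2340 − 40, so one shelf can sit at its floor of 40.
Achievable: one at 40 and the other 12 totalling 2300, which fits since 12 × 40 ≤ 2300 ≤ 12 × 196.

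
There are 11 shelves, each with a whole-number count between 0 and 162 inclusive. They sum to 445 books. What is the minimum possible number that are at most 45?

2

Each value above 45 is at least 46, contributing at least 46 − 0 = 46 above the floor 0.
The sum exceeds the floor total 0 by 445, so at most ⌊445/46⌋ = 9 exceed 45, and at least 2 are ≤ 45.
Exactly 2 works: 2 values at 0 and 9 at 46 total 414; raise one of the low values by 31 (still ≤ 45) to hit 445.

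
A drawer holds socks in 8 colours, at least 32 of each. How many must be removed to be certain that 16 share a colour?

You could draw 15 of every colour without reaching 16 of any — 120 in all.
One more forces 16 of some colour, so 120 + 1 = 121.

121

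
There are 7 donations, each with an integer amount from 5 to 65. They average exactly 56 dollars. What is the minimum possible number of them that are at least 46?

4

The total is 7 × 56 = 392.
If only k of them are at least 46, the other 7 − k are at most 45, so the total is at most k·65 + (7 − k)·45.
This must reach 392, so k·65 + (7 − k)·45 ≥ 392, giving k ≥ 4.
Exactly 4 works: 4 values at 65 and 3 at 45 total 395; lower one of the high values by 3 (still ≥ 46) to hit 392.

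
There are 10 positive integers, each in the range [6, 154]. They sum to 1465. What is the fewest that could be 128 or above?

Each value short of 128 is at most 127, costing at least 154 − 127 = 27 against the maximum total of 1540.
We can afford to lose at most 1540 − 1465 = 75, so at most ⌊75/27⌋ = 2 fall short, and at least 8 are ≥ 128.
Exactly 8 works: 8 values at 154 and 2 at 127 total 1486; lower one of the high values by 21 (still ≥ 128) to hit 1465.

8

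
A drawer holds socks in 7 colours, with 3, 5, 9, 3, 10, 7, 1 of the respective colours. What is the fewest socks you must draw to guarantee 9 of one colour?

36

In the worst case you take as many as possible of each colour without reaching 9: 3 + 5 + 8 + 3 + 8 + 7 + 1 = 35.
The next one must give 9 of some colour, so 35 + 1 = 36.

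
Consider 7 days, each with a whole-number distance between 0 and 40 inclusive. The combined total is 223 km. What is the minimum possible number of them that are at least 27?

Each value short of 27 is at most 26, costing at least 40 − 26 = 14 against the maximum total of 280.
We can afford to lose at most 280 − 223 = 57, so at most ⌊57/14⌋ = 4 fall short, and at least 3 are ≥ 27.
Exactly 3 works: 3 values at 40 and 4 at 26 total 224; lower one of the high values by 1 (still ≥ 27) to hit 223.

3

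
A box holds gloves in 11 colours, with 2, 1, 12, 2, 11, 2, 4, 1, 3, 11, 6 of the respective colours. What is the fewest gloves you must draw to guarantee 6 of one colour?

36

In the worst case you take as many as possible of each colour without reaching 6: 2 + 1 + 5 + 2 + 5 + 2 + 4 + 1 + 3 + 5 + 5 = 35.
The next one must give 6 of some colour, so 35 + 1 = 36.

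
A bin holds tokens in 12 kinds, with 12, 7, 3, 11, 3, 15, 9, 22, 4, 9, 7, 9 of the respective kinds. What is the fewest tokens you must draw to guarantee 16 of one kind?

105

In the worst case you take as many as possible of each kind without reaching 16: 12 + 7 + 3 + 11 + 3 + 15 + 9 + 15 + 4 + 9 + 7 + 9 = 104.
The next one must give 16 of some kind, so 104 + 1 = 105.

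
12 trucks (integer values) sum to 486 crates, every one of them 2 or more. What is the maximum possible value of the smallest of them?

If every one of the 12 were at least 41, the total would be at least 12 × 41 = 492 > 486.
Equality holds with 6 values of 40 and 6 values of 41.

40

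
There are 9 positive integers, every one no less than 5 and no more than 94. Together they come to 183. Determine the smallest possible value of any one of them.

5

Minimizing one value means maximizing the remaining 8.
The other 8 can take up 8 × 94 = 752 ≥ 183 − 5, so one integer can sit at its floor of 5.
Achievable: one at 5 and the other 8 totalling 178, which fits since 8 × 5 ≤ 178 ≤ 8 × 94.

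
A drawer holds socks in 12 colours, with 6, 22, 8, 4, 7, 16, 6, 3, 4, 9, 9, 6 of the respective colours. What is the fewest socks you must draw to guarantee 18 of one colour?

In the worst case you take as many as possible of each colour without reaching 18: 6 + 17 + 8 + 4 + 7 + 16 + 6 + 3 + 4 + 9 + 9 + 6 = 95.
The next one must give 18 of some colour, so 95 + 1 = 96.

96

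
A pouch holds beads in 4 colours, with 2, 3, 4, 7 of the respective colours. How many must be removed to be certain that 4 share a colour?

12

In the worst case you take as many as possible of each colour without reaching 4: 2 + 3 + 3 + 3 = 11.
The next one must give 4 of some colour, so 11 + 1 = 12.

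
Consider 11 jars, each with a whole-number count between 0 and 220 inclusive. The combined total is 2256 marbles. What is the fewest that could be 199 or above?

If only k of them are at least 199, the other 11 − k are at most 198, so the total is at most k·220 + (11 − k)·198.
This must reach 2256, so k·220 + (11 − k)·198 ≥ 2256, giving k ≥ 4.
Exactly 4 works: 4 values at 220 and 7 at 198 total 2266; lower one of the high values by 10 (still ≥ 199) to hit 2256.

4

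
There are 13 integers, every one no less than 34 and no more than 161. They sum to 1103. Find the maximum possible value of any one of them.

Maximizing one value means minimizing the remaining 12.
The other 12 contribute at least 12 × 34 = 408, leaving at most 1103 − 408 = 695.
But each integer is capped at 161, so the maximum is 161.
Achievable: one at 161 and the other 12 totalling 942, which fits since 12 × 34 ≤ 942 ≤ 12 × 161.

161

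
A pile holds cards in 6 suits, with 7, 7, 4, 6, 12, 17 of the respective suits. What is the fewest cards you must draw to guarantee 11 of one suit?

In the worst case you take as many as possible of each suit without reaching 11: 7 + 7 + 4 + 6 + 10 + 10 = 44.
The next one must give 11 of some suit, so 44 + 1 = 45.

45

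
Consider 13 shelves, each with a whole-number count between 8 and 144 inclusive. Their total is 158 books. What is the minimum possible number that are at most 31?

11

Each value above 31 is at least 32, contributing at least 32 − 8 = 24 above the floor 8.
The sum exceeds the floor total 104 by 54, so at most ⌊54/24⌋ = 2 exceed 31, and at least 11 are ≤ 31.
Exactly 11 works: 11 values at 8 and 2 at 32 total 152; raise one of the low values by 6 (still ≤ 31) to hit 158.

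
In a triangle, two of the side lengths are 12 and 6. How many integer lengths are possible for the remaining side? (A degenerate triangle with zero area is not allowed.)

11

The triangle inequality gives |12 − 6| < c < 12 + 6, i.e. 6 < c < 18.
So c can be any integer from 7 to 17: 11 values.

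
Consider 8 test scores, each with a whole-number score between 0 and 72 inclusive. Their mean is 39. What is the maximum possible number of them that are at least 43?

7

The total is 8 × 39 = 312.
If k of the values are ≥ 43, the total is ≥ 43k + 0(8 − k).
Setting 43k + 0(8 − k) ≤ 312 gives 43k ≤ 312, so k ≤ 7.
k = 7 is achieved by 7 values at 43 and 1 at 0, total 301; add 11 to one value (staying below 43) to reach 312.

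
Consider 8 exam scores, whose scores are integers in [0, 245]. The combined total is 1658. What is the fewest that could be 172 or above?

Each value short of 172 is at most 171, costing at least 245 − 171 = 74 against the maximum total of 1960.
We can afford to lose at most 1960 − 1658 = 302, so at most ⌊302/74⌋ = 4 fall short, and at least 4 are ≥ 172.
Exactly 4 works: 4 values at 245 and 4 at 171 total 1664; lower one of the high values by 6 (still ≥ 172) to hit 1658.

4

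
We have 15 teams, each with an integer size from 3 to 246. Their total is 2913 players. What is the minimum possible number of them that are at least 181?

4

If only k of them are at least 181, the other 15 − k are at most 180, so the total is at most k·246 + (15 − k)·180.
This must reach 2913, so k·246 + (15 − k)·180 ≥ 2913, giving k ≥ 4.
Exactly 4 works: 4 values at 246 and 11 at 180 total 2964; lower one of the high values by 51 (still ≥ 181) to hit 2913.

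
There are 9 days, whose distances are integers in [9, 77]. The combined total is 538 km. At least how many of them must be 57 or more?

Suppose at most 9 − j of them reach 57; then j values are ≤ 56 and the rest ≤ 77.
The total is then ≤ 56·j + 77·(9 − j) = 693 − 21j. For this to be ≥ 538 we need j ≤ 7, so at least 9 − 7 = 2 must reach 57.
Exactly 2 works: 2 values at 77 and 7 at 56 total 546; lower one of the high values by 8 (still ≥ 57) to hit 538.

2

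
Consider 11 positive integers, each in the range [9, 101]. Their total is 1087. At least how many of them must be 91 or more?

9

If only k of them are at least 91, the other 11 − k are at most 90, so the total is at most k·101 + (11 − k)·90.
This must reach 1087, so k·101 + (11 − k)·90 ≥ 1087, giving k ≥ 9.
Exactly 9 works: 9 values at 101 and 2 at 90 total 1089; lower one of the high values by 2 (still ≥ 91) to hit 1087.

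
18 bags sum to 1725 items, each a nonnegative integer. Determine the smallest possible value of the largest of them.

If every one of the 18 were at most 95, the total would be at most 18 × 95 = 1710 < 1725.
Taking 3 copies of 95 and 15 copies of 96 gives exactly 1725, so 96 is attained.

96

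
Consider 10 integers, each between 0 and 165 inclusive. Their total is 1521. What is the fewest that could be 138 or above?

6

Suppose at most 10 − j of them reach 138; then j values are ≤ 137 and the rest ≤ 165.
The total is then ≤ 137·j + 165·(10 − j) = 1650 − 28j. For this to be ≥ 1521 we need j ≤ 4, so at least 10 − 4 = 6 must reach 138.
Exactly 6 works: 6 values at 165 and 4 at 137 total 1538; lower one of the high values by 17 (still ≥ 138) to hit 1521.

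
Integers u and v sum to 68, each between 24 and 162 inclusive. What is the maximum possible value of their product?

1156

With u + v fixed, uv peaks when the two are closest together.
Taking u = 34 and v = 34 (both in [24, 162]) gives uv = 1156.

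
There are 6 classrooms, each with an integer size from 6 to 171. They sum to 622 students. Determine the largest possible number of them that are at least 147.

With k values at 147 or above and the rest at least 6, the sum is at least 36 + 141k.
Since the sum is 622, we need 141k ≤ 586, i.e. k ≤ 4.
k = 4 is achieved by 4 values at 147 and 2 at 6, total 600; add 22 to one value (staying below 147) to reach 622.

4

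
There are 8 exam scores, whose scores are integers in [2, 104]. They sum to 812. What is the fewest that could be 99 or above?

If only k of them are at least 99, the other 8 − k are at most 98, so the total is at most k·104 + (8 − k)·98.
This must reach 812, so k·104 + (8 − k)·98 ≥ 812, giving k ≥ 5.
Exactly 5 works: 5 values at 104 and 3 at 98 total 814; lower one of the high values by 2 (still ≥ 99) to hit 812.

5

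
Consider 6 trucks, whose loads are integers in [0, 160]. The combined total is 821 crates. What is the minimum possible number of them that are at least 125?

Each value short of 125 is at most 124, costing at least 160 − 124 = 36 against the maximum total of 960.
We can afford to lose at most 960 − 821 = 139, so at most ⌊139/36⌋ = 3 fall short, and at least 3 are ≥ 125.
Exactly 3 works: 3 values at 160 and 3 at 124 total 852; lower one of the high values by 31 (still ≥ 125) to hit 821.

3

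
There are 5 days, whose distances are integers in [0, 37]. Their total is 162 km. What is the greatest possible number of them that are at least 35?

With k values at 35 or above and the rest at least 0, the sum is at least 0 + 35k.
Since the sum is 162, we need 35k ≤ 162, i.e. k ≤ 4.
k = 4 is achieved by 4 values at 35 and 1 at 0, total 140; add 22 to one value (staying below 35) to reach 162.

4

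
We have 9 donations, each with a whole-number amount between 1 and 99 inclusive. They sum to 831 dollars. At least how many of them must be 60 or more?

If only k of them are at least 60, the other 9 − k are at most 59, so the total is at most k·99 + (9 − k)·59.
This must reach 831, so k·99 + (9 − k)·59 ≥ 831, giving k ≥ 8.
Exactly 8 works: 8 values at 99 and 1 at 59 total 851; lower one of the high values by 20 (still ≥ 60) to hit 831.

8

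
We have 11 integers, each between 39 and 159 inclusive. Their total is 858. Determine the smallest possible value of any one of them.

39

To make one integer as small as possible, make the other 10 as large as possible.
The other 10 can take up 10 × 159 = 1590 ≥ 858 − 39, so one integer can sit at its floor of 39.
Achievable: one at 39 and the other 10 totalling 819, which fits since 10 × 39 ≤ 819 ≤ 10 × 159.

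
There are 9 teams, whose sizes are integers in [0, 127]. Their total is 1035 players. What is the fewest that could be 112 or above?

Each value short of 112 is at most 111, costing at least 127 − 111 = 16 against the maximum total of 1143.
We can afford to lose at most 1143 − 1035 = 108, so at most ⌊108/16⌋ = 6 fall short, and at least 3 are ≥ 112.
Exactly 3 works: 3 values at 127 and 6 at 111 total 1047; lower one of the high values by 12 (still ≥ 112) to hit 1035.

3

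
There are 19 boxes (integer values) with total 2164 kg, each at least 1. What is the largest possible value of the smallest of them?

If every one of the 19 were at least 114, the total would be at least 19 × 114 = 2166 > 2164.
Achievable: 2 of them at 113 and 17 at 114 total 2164.

113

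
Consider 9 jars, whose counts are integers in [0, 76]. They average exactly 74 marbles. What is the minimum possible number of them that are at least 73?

5

The total is 9 × 74 = 666.
Each value short of 73 is at most 72, costing at least 76 − 72 = 4 against the maximum total of 684.
We can afford to lose at most 684 − 666 = 18, so at most ⌊18/4⌋ = 4 fall short, and at least 5 are ≥ 73.
Exactly 5 works: 5 values at 76 and 4 at 72 total 668; lower one of the high values by 2 (still ≥ 73) to hit 666.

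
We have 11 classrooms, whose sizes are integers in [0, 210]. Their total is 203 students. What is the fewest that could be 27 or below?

4

If only k of them are at most 27, the other 11 − k are at least 28, so the total is at least (11 − k)·28 + k·0.
This is ≤ 203, so (11 − k)·28 + 0k ≤ 203, which gives k ≥ 4.
Exactly 4 works: 4 values at 0 and 7 at 28 total 196; raise one of the low values by 7 (still ≤ 27) to hit 203.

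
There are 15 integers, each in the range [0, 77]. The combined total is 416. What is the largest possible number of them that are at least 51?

8

With k values at 51 or above and the rest at least 0, the sum is at least 0 + 51k.
Since the sum is 416, we need 51k ≤ 416, i.e. k ≤ 8.
k = 8 is achieved by 8 values at 51 and 7 at 0, total 408; add 8 to one value (staying below 51) to reach 416.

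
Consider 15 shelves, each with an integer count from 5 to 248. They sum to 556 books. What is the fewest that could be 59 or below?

Each value above 59 is at least 60, contributing at least 60 − 5 = 55 above the floor 5.
The sum exceeds the floor total 75 by 481, so at most ⌊481/55⌋ = 8 exceed 59, and at least 7 are ≤ 59.
Exactly 7 works: 7 values at 5 and 8 at 60 total 515; raise one of the low values by 41 (still ≤ 59) to hit 556.

7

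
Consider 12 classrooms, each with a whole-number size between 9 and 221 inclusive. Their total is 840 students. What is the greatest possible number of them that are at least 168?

4

Suppose k of them are at least 168. Those contribute at least 168 each and the other 12 − k at least 9 each.
So the total is at least 168k + 9(12 − k) = 108 + 159k. This must be ≤ 840, giving k ≤ 4.
k = 4 is achieved by 4 values at 168 and 8 at 9, total 744; add 96 to one value (staying below 168) to reach 840.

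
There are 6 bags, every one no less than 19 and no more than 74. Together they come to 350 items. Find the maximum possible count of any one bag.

Maximizing one value means minimizing the remaining 5.
The other 5 contribute at least 5 × 19 = 95, leaving at most 350 − 95 = 255.
But each bag is capped at 74, so the maximum is 74.
Achievable: one at 74 and the other 5 totalling 276, which fits since 5 × 19 ≤ 276 ≤ 5 × 74.

74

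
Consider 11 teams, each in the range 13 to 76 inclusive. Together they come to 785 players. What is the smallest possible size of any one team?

25

To make one team as small as possible, make the other 10 as large as possible.
The other 10 contribute at most 10 × 76 = 760, leaving at least 785 − 760 = 25.
Since 25 ≥ 13, this is achievable: one at 25 and 10 at 76.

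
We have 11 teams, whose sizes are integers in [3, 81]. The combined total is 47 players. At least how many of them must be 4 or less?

4

Let j be the number exceeding 4. Then the total is ≥ 5·j + 3·(11 − j) = 33 + 2j.
So 2j ≤ 14 and j ≤ 7; hence at least 11 − 7 = 4 are ≤ 4.
Exactly 4 works: 4 values at 3 and 7 at 5 total 47.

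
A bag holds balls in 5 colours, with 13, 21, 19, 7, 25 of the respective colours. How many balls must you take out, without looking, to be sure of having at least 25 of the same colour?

In the worst case you take as many as possible of each colour without reaching 25: 13 + 21 + 19 + 7 + 24 = 84.
The next one must give 25 of some colour, so 84 + 1 = 85.

85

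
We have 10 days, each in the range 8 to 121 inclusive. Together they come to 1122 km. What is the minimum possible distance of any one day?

33

To make one day as small as possible, make the other 9 as large as possible.
The other 9 contribute at most 9 × 121 = 1089, leaving at least 1122 − 1089 = 33.
Since 33 ≥ 8, this is achievable: one at 33 and 9 at 121.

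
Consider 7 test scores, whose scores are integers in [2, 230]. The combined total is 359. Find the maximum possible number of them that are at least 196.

1

With k values at 196 or above and the rest at least 2, the sum is at least 14 + 194k.
Since the sum is 359, we need 194k ≤ 345, i.e. k ≤ 1.
k = 1 is achieved by 1 value at 196 and 6 at 2, total 208; add 151 to one value (staying below 196) to reach 359.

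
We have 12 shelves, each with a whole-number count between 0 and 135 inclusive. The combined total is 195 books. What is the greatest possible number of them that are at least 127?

Suppose k of them are at least 127. Those contribute at least 127 each and the other 12 − k at least 0 each.
So the total is at least 127k + 0(12 − k) = 0 + 127k. This must be ≤ 195, giving k ≤ 1.
k = 1 is achieved by 1 value at 127 and 11 at 0, total 127; add 68 to one value (staying below 127) to reach 195.

1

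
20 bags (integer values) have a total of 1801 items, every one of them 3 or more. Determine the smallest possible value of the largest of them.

91

If every one of the 20 were at most 90, the total would be at most 20 × 90 = 1800 < 1801.
Achievable: 1 of them at 91 and 19 at 90 total 1801.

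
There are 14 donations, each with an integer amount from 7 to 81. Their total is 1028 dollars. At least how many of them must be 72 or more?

Each value short of 72 is at most 71, costing at least 81 − 71 = 10 against the maximum total of 1134.
We can afford to lose at most 1134 − 1028 = 106, so at most ⌊106/10⌋ = 10 fall short, and at least 4 are ≥ 72.
Exactly 4 works: 4 values at 81 and 10 at 71 total 1034; lower one of the high values by 6 (still ≥ 72) to hit 1028.

4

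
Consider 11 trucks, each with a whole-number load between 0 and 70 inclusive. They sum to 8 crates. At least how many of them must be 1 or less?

7

Let j be the number exceeding 1. Then the total is ≥ 2·j + 0·(11 − j) = 0 + 2j.
So 2j ≤ 8 and j ≤ 4; hence at least 11 − 4 = 7 are ≤ 1.
Exactly 7 works: 7 values at 0 and 4 at 2 total 8.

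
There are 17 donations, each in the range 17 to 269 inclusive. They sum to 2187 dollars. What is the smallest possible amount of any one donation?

17

To make one donation as small as possible, make the other 16 as large as possible.
The other 16 can take up 16 × 269 = 4304 ≥ 2187 − 17, so one donation can sit at its floor of 17.
Achievable: one at 17 and the other 16 totalling 2170, which fits since 16 × 17 ≤ 2170 ≤ 16 × 269.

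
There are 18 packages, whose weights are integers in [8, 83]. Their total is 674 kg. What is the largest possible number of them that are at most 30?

15

Each value at 30 or below falls at least 83 − 30 = 53 short of the ceiling 83.
The ceiling total is 18 × 83 = 1494, and we need 674, so at most ⌊(1494 − 674)/53⌋ = 15 can be that low.
k = 15 is achieved by 15 values at 30 and 3 at 83, total 699; lower one of the 83's by 25 (still > 30) to reach 674.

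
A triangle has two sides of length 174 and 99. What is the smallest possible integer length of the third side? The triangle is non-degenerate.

76

The third side must exceed |174 − 99| = 75.
The smallest integer above 75 is 76.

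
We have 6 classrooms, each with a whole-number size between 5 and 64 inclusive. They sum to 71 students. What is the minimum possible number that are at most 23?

Let j be the number exceeding 23. Then the total is ≥ 24·j + 5·(6 − j) = 30 + 19j.
So 19j ≤ 41 and j ≤ 2; hence at least 6 − 2 = 4 are ≤ 23.
Exactly 4 works: 4 values at 5 and 2 at 24 total 68; raise one of the low values by 3 (still ≤ 23) to hit 71.

4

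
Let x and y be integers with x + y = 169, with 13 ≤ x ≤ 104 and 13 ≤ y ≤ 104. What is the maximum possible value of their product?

xy = x(169 − x) is maximized when x is as near 169/2 as the bounds allow.
Taking x = 84 and y = 85 (both in [13, 104]) gives xy = 7140.

7140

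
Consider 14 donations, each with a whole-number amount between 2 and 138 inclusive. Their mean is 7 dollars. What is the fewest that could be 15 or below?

The total is 14 × 7 = 98.
If only k of them are at most 15, the other 14 − k are at least 16, so the total is at least (14 − k)·16 + k·2.
This is ≤ 98, so (14 − k)·16 + 2k ≤ 98, which gives k ≥ 9.
Exactly 9 works: 9 values at 2 and 5 at 16 total 98.

9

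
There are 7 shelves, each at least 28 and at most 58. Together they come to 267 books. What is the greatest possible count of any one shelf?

Maximizing one value means minimizing the remaining 6.
The other 6 contribute at least 6 × 28 = 168, leaving at most 267 − 168 = 99.
But each shelf is capped at 58, so the maximum is 58.
Achievable: one at 58 and the other 6 totalling 209, which fits since 6 × 28 ≤ 209 ≤ 6 × 58.

58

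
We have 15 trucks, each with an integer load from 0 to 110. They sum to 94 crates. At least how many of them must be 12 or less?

If only k of them are at most 12, the other 15 − k are at least 13, so the total is at least (15 − k)·13 + k·0.
This is ≤ 94, so (15 − k)·13 + 0k ≤ 94, which gives k ≥ 8.
Exactly 8 works: 8 values at 0 and 7 at 13 total 91; raise one of the low values by 3 (still ≤ 12) to hit 94.

8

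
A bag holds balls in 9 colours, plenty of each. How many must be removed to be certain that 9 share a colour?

73

You could draw 8 of every colour without reaching 9 of any — 72 in all.
One more forces 9 of some colour, so 72 + 1 = 73.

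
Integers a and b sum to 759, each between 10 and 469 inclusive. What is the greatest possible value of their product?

ab = a(759 − a) is maximized when a is as near 759/2 as the bounds allow.
Taking a = 379 and b = 380 (both in [10, 469]) gives ab = 144020.

144020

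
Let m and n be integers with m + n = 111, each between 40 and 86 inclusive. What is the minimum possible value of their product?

2840

mn = m(111 − m) is concave in m, so over [40, 71] it is minimized at an endpoint.
At the endpoint m = 40, n = 111 − 40 = 71, so mn = 40 × 71 = 2840.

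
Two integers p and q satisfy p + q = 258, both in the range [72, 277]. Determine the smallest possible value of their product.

13392

For a fixed sum, pq is smallest when p and q are as far apart as possible.
The extreme feasible split is p = 72, q = 186, giving pq = 13392.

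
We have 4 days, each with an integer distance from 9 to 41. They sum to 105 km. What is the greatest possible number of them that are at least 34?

2

If k of the values are ≥ 34, the total is ≥ 34k + 9(4 − k).
Setting 34k + 9(4 − k) ≤ 105 gives 25k ≤ 69, so k ≤ 2.
k = 2 is achieved by 2 values at 34 and 2 at 9, total 86; add 19 to one value (staying below 34) to reach 105.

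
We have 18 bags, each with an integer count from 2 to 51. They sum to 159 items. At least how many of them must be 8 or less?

Each value above 8 is at least 9, contributing at least 9 − 2 = 7 above the floor 2.
The sum exceeds the floor total 36 by 123, so at most ⌊123/7⌋ = 17 exceed 8, and at least 1 are ≤ 8.
Exactly 1 works: 1 value at 2 and 17 at 9 total 155; raise one of the low values by 4 (still ≤ 8) to hit 159.

1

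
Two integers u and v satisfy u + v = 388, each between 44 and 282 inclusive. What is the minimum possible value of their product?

29892

uv = u(388 − u) is concave in u, so over [106, 282] it is minimized at an endpoint.
At the endpoint u = 106, v = 388 − 106 = 282, so uv = 106 × 282 = 29892.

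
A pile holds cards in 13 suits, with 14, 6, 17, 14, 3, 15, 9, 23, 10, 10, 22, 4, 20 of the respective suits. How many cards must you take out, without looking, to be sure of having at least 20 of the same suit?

160

In the worst case you take as many as possible of each suit without reaching 20: 14 + 6 + 17 + 14 + 3 + 15 + 9 + 19 + 10 + 10 + 19 + 4 + 19 = 159.
The next one must give 20 of some suit, so 159 + 1 = 160.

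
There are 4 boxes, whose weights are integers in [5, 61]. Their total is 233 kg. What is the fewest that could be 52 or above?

3

Suppose at most 4 − j of them reach 52; then j values are ≤ 51 and the rest ≤ 61.
The total is then ≤ 51·j + 61·(4 − j) = 244 − 10j. For this to be ≥ 233 we need j ≤ 1, so at least 4 − 1 = 3 must reach 52.
Exactly 3 works: 3 values at 61 and 1 at 51 total 234; lower one of the high values by 1 (still ≥ 52) to hit 233.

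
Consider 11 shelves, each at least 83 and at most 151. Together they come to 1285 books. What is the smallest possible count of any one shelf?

Minimizing one value means maximizing the remaining 10.
The other 10 can take up 10 × 151 = 1510 ≥ 1285 − 83, so one shelf can sit at its floor of 83.
Achievable: one at 83 and the other 10 totalling 1202, which fits since 10 × 83 ≤ 1202 ≤ 10 × 151.

83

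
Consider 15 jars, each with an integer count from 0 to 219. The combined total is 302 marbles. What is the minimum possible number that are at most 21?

Each value above 21 is at least 22, contributing at least 22 − 0 = 22 above the floor 0.
The sum exceeds the floor total 0 by 302, so at most ⌊302/22⌋ = 13 exceed 21, and at least 2 are ≤ 21.
Exactly 2 works: 2 values at 0 and 13 at 22 total 286; raise one of the low values by 16 (still ≤ 21) to hit 302.

2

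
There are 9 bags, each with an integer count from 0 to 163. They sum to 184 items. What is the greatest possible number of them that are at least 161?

1

With k values at 161 or above and the rest at least 0, the sum is at least 0 + 161k.
Since the sum is 184, we need 161k ≤ 184, i.e. k ≤ 1.
k = 1 is achieved by 1 value at 161 and 8 at 0, total 161; add 23 to one value (staying below 161) to reach 184.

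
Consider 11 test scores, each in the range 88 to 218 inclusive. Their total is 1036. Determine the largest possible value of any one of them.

Maximizing one value means minimizing the remaining 10.
The other 10 contribute at least 10 × 88 = 880, leaving at most 1036 − 880 = 156.
Since 156 ≤ 218, this is achievable: one at 156 and 10 at 88.

156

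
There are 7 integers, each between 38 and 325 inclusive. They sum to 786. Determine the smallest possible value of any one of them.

38

Minimizing one value means maximizing the remaining 6.
The other 6 can take up 6 × 325 = 1950 ≥ 786 − 38, so one integer can sit at its floor of 38.
Achievable: one at 38 and the other 6 totalling 748, which fits since 6 × 38 ≤ 748 ≤ 6 × 325.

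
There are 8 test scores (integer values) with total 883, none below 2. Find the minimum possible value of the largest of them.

111

The average is 883/8 > 110, so not all 8 can be 110 or less; the largest is ≥ 111.
Achievable: 3 of them at 111 and 5 at 110 total 883.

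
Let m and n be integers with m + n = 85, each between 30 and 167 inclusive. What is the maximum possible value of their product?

1806

With m + n fixed, mn peaks when the two are closest together.
Taking m = 42 and n = 43 (both in [30, 167]) gives mn = 1806.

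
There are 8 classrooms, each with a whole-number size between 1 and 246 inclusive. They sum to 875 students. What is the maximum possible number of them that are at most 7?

Suppose k of them are at most 7. Those contribute at most 7 each and the rest at most 246 each.
So the total is at most 7k + 246(8 − k) = 1968 − 239k. This must still be ≥ 875, so k ≤ 4.
k = 4 is achieved by 4 values at 7 and 4 at 246, total 1012; lower one of the 246's by 137 (still > 7) to reach 875.

4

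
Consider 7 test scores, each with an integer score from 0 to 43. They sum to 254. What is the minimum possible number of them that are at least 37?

1

If only k of them are at least 37, the other 7 − k are at most 36, so the total is at most k·43 + (7 − k)·36.
This must reach 254, so k·43 + (7 − k)·36 ≥ 254, giving k ≥ 1.
Exactly 1 works: 1 value at 43 and 6 at 36 total 259; lower one of the high values by 5 (still ≥ 37) to hit 254.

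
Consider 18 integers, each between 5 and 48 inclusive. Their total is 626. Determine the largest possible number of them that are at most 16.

7

Suppose k of them are at most 16. Those contribute at most 16 each and the rest at most 48 each.
So the total is at most 16k + 48(18 − k) = 864 − 32k. This must still be ≥ 626, so k ≤ 7.
k = 7 is achieved by 7 values at 16 and 11 at 48, total 640; lower one of the 48's by 14 (still > 16) to reach 626.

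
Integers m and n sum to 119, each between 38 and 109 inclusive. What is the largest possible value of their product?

3540

With m + n fixed, mn peaks when the two are closest together.
Taking m = 59 and n = 60 (both in [38, 109]) gives mn = 3540.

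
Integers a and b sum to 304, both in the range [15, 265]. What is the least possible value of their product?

For a fixed sum, ab is smallest when a and b are as far apart as possible.
At the endpoint a = 39, b = 304 − 39 = 265, so ab = 39 × 265 = 10335.

10335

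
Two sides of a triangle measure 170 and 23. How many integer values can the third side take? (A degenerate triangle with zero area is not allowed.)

45

The triangle inequality gives |170 − 23| < c < 170 + 23, i.e. 147 < c < 193.
So c can be any integer from 148 to 192: 45 values.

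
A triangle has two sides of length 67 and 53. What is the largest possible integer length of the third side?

The third side must be less than 67 + 53 = 120.
The largest integer below 120 is 119.

119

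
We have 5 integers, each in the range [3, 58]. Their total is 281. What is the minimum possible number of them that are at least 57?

1

Suppose at most 5 − j of them reach 57; then j values are ≤ 56 and the rest ≤ 58.
The total is then ≤ 56·j + 58·(5 − j) = 290 − 2j. For this to be ≥ 281 we need j ≤ 4, so at least 5 − 4 = 1 must reach 57.
Exactly 1 works: 1 value at 58 and 4 at 56 total 282; lower one of the high values by 1 (still ≥ 57) to hit 281.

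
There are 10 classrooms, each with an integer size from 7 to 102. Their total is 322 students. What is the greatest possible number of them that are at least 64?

Suppose k of them are at least 64. Those contribute at least 64 each and the other 10 − k at least 7 each.
So the total is at least 64k + 7(10 − k) = 70 + 57k. This must be ≤ 322, giving k ≤ 4.
k = 4 is achieved by 4 values at 64 and 6 at 7, total 298; add 24 to one value (staying below 64) to reach 322.

4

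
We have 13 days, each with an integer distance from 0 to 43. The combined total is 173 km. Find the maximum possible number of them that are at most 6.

10

Each value at 6 or below falls at least 43 − 6 = 37 short of the ceiling 43.
The ceiling total is 13 × 43 = 559, and we need 173, so at most ⌊(559 − 173)/37⌋ = 10 can be that low.
k = 10 is achieved by 10 values at 6 and 3 at 43, total 189; lower one of the 43's by 16 (still > 6) to reach 173.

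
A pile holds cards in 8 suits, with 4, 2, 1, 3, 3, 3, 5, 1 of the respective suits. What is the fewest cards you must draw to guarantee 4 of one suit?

20

In the worst case you take as many as possible of each suit without reaching 4: 3 + 2 + 1 + 3 + 3 + 3 + 3 + 1 = 19.
The next one must give 4 of some suit, so 19 + 1 = 20.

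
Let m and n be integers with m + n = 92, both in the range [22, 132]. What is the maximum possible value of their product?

2116

With m + n fixed, mn peaks when the two are closest together.
Taking m = 46 and n = 46 (both in [22, 132]) gives mn = 2116.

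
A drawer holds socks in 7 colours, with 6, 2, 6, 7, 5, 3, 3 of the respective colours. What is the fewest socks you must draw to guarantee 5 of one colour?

In the worst case you take as many as possible of each colour without reaching 5: 4 + 2 + 4 + 4 + 4 + 3 + 3 = 24.
The next one must give 5 of some colour, so 24 + 1 = 25.

25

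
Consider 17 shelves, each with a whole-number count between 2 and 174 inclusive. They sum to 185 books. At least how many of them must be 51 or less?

14

Each value above 51 is at least 52, contributing at least 52 − 2 = 50 above the floor 2.
The sum exceeds the floor total 34 by 151, so at most ⌊151/50⌋ = 3 exceed 51, and at least 14 are ≤ 51.
Exactly 14 works: 14 values at 2 and 3 at 52 total 184; raise one of the low values by 1 (still ≤ 51) to hit 185.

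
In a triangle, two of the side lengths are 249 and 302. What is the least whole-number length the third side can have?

The third side must exceed |249 − 302| = 53.
The smallest integer above 53 is 54.

54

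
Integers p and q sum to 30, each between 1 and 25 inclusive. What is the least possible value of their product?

pq = p(30 − p) is concave in p, so over [5, 25] it is minimized at an endpoint.
The extreme feasible split is p = 5, q = 25, giving pq = 125.

125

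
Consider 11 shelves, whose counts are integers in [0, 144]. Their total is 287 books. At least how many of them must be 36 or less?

4

If only k of them are at most 36, the other 11 − k are at least 37, so the total is at least (11 − k)·37 + k·0.
This is ≤ 287, so (11 − k)·37 + 0k ≤ 287, which gives k ≥ 4.
Exactly 4 works: 4 values at 0 and 7 at 37 total 259; raise one of the low values by 28 (still ≤ 36) to hit 287.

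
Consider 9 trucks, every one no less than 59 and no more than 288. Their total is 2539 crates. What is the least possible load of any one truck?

235

To make one truck as small as possible, make the other 8 as large as possible.
The other 8 contribute at most 8 × 288 = 2304, leaving at least 2539 − 2304 = 235.
Since 235 ≥ 59, this is achievable: one at 235 and 8 at 288.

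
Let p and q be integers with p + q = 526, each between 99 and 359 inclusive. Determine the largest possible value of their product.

For a fixed sum, the product pq is largest when p and q are as close as possible.
Taking p = 263 and q = 263 (both in [99, 359]) gives pq = 69169.

69169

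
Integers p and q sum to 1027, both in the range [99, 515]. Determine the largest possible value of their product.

263682

For a fixed sum, the product pq is largest when p and q are as close as possible.
Taking p = 513 and q = 514 (both in [99, 515]) gives pq = 263682.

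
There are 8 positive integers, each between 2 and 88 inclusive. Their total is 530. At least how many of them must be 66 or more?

If only k of them are at least 66, the other 8 − k are at most 65, so the total is at most k·88 + (8 − k)·65.
This must reach 530, so k·88 + (8 − k)·65 ≥ 530, giving k ≥ 1.
Exactly 1 works: 1 value at 88 and 7 at 65 total 543; lower one of the high values by 13 (still ≥ 66) to hit 530.

1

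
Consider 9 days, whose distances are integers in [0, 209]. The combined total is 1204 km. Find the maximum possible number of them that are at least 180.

6

With k values at 180 or above and the rest at least 0, the sum is at least 0 + 180k.
Since the sum is 1204, we need 180k ≤ 1204, i.e. k ≤ 6.
k = 6 is achieved by 6 values at 180 and 3 at 0, total 1080; add 124 to one value (staying below 180) to reach 1204.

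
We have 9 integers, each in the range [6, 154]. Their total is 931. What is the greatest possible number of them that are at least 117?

With k values at 117 or above and the rest at least 6, the sum is at least 54 + 111k.
Since the sum is 931, we need 111k ≤ 877, i.e. k ≤ 7.
k = 7 is achieved by 7 values at 117 and 2 at 6, total 831; add 100 to one value (staying below 117) to reach 931.

7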